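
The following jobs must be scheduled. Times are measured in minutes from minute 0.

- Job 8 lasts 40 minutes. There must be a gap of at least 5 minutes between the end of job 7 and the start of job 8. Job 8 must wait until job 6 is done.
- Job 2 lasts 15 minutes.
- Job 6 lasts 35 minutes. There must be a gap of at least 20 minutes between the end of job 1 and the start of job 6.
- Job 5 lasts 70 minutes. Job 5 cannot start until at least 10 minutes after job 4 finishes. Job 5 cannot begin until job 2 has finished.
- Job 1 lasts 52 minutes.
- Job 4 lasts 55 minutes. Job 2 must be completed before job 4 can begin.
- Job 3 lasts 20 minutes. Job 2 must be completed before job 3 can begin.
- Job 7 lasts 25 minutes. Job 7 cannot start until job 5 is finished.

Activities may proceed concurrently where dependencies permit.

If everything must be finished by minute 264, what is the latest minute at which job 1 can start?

Job 8 has no dependents, so it just needs to finish by minute 264. Starting by 264 − 40 = minute 224 achieves that.
Job 6 has to be done before job 8 (must start by minute 224). That means finishing by minute 224, i.e. starting by 224 − 35 = minute 189.
Job 1 feeds into job 6 (must start by minute 189, minus 20-minute gap → minute 169); so job 1 must finish by minute 169 and therefore start by minute 117.

117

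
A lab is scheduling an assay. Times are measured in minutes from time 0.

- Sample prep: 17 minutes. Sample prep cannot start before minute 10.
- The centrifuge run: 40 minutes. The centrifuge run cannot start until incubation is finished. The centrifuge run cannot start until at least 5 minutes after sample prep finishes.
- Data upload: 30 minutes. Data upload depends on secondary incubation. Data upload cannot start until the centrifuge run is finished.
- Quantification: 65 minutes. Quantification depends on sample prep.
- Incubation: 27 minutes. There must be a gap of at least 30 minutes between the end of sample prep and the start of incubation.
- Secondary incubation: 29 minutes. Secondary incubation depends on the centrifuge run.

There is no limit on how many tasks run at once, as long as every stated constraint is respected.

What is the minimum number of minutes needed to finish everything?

Sample prep waits on its own release at minute 10, so it starts at minute 10 and finishes at 10 + 17 = minute 27.
After sample prep (finishes minute 27), quantification can start at minute 27 and finishes at minute 92.
After sample prep (finishes minute 27, plus 30-minute gap → minute 57), incubation can start at minute 57 and finishes at minute 84.
The centrifuge run cannot start until incubation (finishes minute 84); sample prep (finishes minute 27, plus 5-minute gap → minute 32). The controlling bound is minute 84, so the centrifuge run finishes at 84 + 40 = minute 124.
Secondary incubation waits on the centrifuge run (finishes minute 124), so it starts at minute 124 and finishes at 124 + 29 = minute 153.
Data upload has to wait for secondary incubation (finishes minute 153); the centrifuge run (finishes minute 124). The latest of these is minute 153, so data upload runs minute 153 to 153 + 30 = minute 183.
All tasks are finished once the last one completes. Finish times: Sample prep at 27, Incubation at 84, The centrifuge run at 124, Secondary incubation at 153, Quantification at 92, Data upload at 183. The latest is minute 183.

183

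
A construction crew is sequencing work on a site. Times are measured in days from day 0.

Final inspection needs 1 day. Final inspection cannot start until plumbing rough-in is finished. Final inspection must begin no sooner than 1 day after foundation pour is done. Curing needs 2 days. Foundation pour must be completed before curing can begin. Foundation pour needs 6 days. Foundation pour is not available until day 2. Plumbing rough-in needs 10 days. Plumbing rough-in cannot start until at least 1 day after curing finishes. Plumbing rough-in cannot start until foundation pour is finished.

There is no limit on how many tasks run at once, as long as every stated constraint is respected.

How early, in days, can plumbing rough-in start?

11

After its own release at day 2, foundation pour can start at day 2 and finishes at day 8.
After foundation pour (finishes day 8), curing can start at day 8 and finishes at day 10.
Plumbing rough-in waits on curing (finishes day 10, plus 1-day gap → day 11); foundation pour (finishes day 8). The latest of these is day 11, which is the earliest plumbing rough-in can start.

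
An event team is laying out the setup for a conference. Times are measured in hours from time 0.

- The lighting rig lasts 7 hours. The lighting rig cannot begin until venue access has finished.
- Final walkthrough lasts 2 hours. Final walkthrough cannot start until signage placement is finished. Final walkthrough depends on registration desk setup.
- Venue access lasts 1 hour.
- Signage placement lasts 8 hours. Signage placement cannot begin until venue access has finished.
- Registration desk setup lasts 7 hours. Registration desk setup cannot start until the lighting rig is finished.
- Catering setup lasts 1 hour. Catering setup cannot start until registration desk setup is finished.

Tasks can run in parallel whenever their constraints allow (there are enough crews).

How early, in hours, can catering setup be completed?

16

Nothing blocks venue access, so it runs from hour 0 to hour 1.
The lighting rig cannot begin until venue access (finishes hour 1). It runs from hour 1 to 1 + 7 = hour 8.
Registration desk setup cannot begin until the lighting rig (finishes hour 8). It runs from hour 8 to 8 + 7 = hour 15.
After registration desk setup (finishes hour 15), catering setup can start at hour 15 and finishes at hour 16.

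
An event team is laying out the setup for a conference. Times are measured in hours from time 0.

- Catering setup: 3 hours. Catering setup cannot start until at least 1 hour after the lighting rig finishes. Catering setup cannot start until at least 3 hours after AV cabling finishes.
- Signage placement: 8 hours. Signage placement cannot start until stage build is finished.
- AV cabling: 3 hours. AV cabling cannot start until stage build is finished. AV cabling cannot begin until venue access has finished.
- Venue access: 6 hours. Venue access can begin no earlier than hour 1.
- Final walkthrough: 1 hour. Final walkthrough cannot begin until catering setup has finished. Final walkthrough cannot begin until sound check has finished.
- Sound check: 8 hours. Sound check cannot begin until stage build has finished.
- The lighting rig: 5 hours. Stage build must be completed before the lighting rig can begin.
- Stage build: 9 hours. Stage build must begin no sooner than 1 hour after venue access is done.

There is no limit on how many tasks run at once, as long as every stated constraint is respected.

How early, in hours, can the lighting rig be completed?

Venue access cannot begin until its own release at hour 1. It runs from hour 1 to 1 + 6 = hour 7.
Stage build waits on venue access (finishes hour 7, plus 1-hour gap → hour 8), so it starts at hour 8 and finishes at 8 + 9 = hour 17.
The lighting rig cannot begin until stage build (finishes hour 17). It runs from hour 17 to 17 + 5 = hour 22.

22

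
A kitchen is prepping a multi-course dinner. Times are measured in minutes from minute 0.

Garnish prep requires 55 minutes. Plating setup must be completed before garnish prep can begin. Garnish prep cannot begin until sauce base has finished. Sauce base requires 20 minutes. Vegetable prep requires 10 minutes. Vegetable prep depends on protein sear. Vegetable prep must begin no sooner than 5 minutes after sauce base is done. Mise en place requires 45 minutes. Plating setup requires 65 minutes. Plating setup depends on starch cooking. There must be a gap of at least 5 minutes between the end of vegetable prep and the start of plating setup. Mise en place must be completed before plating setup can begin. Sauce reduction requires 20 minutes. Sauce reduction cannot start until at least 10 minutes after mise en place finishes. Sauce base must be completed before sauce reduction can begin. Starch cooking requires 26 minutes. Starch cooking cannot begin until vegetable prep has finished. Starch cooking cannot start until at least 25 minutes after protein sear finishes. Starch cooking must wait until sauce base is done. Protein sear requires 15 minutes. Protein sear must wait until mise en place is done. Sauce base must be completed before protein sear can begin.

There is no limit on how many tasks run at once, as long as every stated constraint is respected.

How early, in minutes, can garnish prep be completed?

Nothing blocks sauce base, so it runs from minute 0 to minute 20.
Mise en place can start immediately at minute 0; it finishes at minute 45.
Protein sear needs all of mise en place (finishes minute 45); sauce base (finishes minute 20). That puts its earliest start at minute 45; it finishes at 45 + 15 = minute 60.
For vegetable prep: protein sear (finishes minute 60); sauce base (finishes minute 20, plus 5-minute gap → minute 25). Taking the maximum gives a start of minute 60, and it finishes at 60 + 10 = minute 70.
Starch cooking has to wait for vegetable prep (finishes minute 70); protein sear (finishes minute 60, plus 25-minute gap → minute 85); sauce base (finishes minute 20). The latest of these is minute 85, so starch cooking runs minute 85 to 85 + 26 = minute 111.
Plating setup needs all of starch cooking (finishes minute 111); vegetable prep (finishes minute 70, plus 5-minute gap → minute 75); mise en place (finishes minute 45). That puts its earliest start at minute 111; it finishes at 111 + 65 = minute 176.
For garnish prep: plating setup (finishes minute 176); sauce base (finishes minute 20). Taking the maximum gives a start of minute 176, and it finishes at 176 + 55 = minute 231.

231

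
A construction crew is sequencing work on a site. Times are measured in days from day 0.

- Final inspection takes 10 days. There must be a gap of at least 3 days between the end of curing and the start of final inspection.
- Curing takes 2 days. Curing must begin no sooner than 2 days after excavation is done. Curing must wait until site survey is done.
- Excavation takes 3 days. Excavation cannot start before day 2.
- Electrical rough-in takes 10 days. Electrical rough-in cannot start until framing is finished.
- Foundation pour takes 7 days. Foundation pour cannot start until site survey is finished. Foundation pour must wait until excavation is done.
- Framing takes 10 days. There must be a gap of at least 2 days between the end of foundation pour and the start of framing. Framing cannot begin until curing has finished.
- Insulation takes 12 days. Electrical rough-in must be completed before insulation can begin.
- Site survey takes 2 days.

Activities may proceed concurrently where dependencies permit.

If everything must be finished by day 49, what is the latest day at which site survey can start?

6

Nothing follows insulation; the deadline of day 49 is its only limit. It must start by 49 − 12 = day 37.
Electrical rough-in must finish before insulation (must start by day 37). With a 10-day duration, electrical rough-in must start by 37 − 10 = day 27.
Framing has to be done before electrical rough-in (must start by day 27). That means finishing by day 27, i.e. starting by 27 − 10 = day 17.
Since framing (must start by day 17, minus 2-day gap → day 15) depends on it, foundation pour must finish by day 15. Backing off its 7-day duration gives a latest start of day 8.
To finish by day 49, final inspection (duration 10) must start no later than day 39.
Curing must finish in time for framing (must start by day 17); final inspection (must start by day 39, minus 3-day gap → day 36). The tightest is day 17, so curing must start by 17 − 2 = day 15.
Site survey feeds foundation pour (must start by day 8); curing (must start by day 15). Taking the minimum, site survey must finish by day 8 and start by 8 − 2 = day 6.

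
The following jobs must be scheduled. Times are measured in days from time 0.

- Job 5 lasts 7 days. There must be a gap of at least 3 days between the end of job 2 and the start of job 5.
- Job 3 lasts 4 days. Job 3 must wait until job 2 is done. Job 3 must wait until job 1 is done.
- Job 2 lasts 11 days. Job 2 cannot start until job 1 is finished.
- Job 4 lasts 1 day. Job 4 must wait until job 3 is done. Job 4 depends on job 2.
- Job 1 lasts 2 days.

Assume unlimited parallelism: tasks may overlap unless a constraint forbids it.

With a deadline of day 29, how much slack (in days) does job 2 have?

6

Job 1 has no prerequisites, so it starts at day 0 and finishes at day 2.
After job 1 (finishes day 2), job 2 can start at day 2 and finishes at day 13.

Working backward from the deadline:
Job 4 must finish by day 29; it takes 1 day, so it must start by 29 − 1 = day 28.
Since job 4 (must start by day 28) depends on it, job 3 must finish by day 28. Backing off its 4-day duration gives a latest start of day 24.
Nothing follows job 5; the deadline of day 29 is its only limit. It must start by 29 − 7 = day 22.
Job 2 feeds job 3 (must start by day 24); job 4 (must start by day 28); job 5 (must start by day 22, minus 3-day gap → day 19). Taking the minimum, job 2 must finish by day 19 and start by 19 − 11 = day 8.
So job 2 can start as early as day 2 and as late as day 8, giving 8 − 2 = 6 days of slack.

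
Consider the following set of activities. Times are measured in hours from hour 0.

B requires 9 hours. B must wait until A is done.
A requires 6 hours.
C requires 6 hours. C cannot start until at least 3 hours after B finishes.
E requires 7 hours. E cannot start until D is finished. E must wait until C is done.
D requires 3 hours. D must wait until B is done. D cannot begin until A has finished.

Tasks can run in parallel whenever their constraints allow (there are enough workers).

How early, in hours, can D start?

15

Nothing blocks A, so it runs from hour 0 to hour 6.
B cannot begin until A (finishes hour 6). It runs from hour 6 to 6 + 9 = hour 15.
D waits on B (finishes hour 15); A (finishes hour 6). The latest of these is hour 15, which is the earliest D can start.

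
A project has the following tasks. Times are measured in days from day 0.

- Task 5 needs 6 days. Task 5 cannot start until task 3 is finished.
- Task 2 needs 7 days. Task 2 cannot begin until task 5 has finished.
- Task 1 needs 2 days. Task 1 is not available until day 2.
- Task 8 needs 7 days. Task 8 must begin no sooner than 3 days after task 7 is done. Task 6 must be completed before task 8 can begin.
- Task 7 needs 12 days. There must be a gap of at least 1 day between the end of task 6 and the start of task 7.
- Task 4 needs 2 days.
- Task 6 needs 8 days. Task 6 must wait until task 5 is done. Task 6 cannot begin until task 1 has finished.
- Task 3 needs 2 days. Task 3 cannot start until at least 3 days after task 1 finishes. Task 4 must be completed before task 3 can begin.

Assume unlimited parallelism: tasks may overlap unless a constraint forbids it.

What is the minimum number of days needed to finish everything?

Task 4 can start immediately at day 0; it finishes at day 2.
Task 1 waits on its own release at day 2, so it starts at day 2 and finishes at 2 + 2 = day 4.
Task 3 cannot start until task 1 (finishes day 4, plus 3-day gap → day 7); task 4 (finishes day 2). The controlling bound is day 7, so task 3 finishes at 7 + 2 = day 9.
After task 3 (finishes day 9), task 5 can start at day 9 and finishes at day 15.
Task 6 cannot start until task 5 (finishes day 15); task 1 (finishes day 4). The controlling bound is day 15, so task 6 finishes at 15 + 8 = day 23.
Task 7 cannot begin until task 6 (finishes day 23, plus 1-day gap → day 24). It runs from day 24 to 24 + 12 = day 36.
For task 8: task 7 (finishes day 36, plus 3-day gap → day 39); task 6 (finishes day 23). Taking the maximum gives a start of day 39, and it finishes at 39 + 7 = day 46.
After task 5 (finishes day 15), task 2 can start at day 15 and finishes at day 22.
All tasks are finished once the last one completes. Finish times: Task 1 at 4, Task 2 at 22, Task 3 at 9, Task 4 at 2, Task 5 at 15, Task 6 at 23, Task 7 at 36, Task 8 at 46. The latest is day 46.

46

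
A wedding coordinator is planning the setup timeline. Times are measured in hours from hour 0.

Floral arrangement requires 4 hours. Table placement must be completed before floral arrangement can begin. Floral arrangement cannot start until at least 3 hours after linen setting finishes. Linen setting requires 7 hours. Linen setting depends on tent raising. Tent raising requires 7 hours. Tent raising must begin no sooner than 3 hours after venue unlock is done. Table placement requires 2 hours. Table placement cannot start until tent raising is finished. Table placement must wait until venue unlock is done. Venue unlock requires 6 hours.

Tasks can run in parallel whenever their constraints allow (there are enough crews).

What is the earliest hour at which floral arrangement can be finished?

Nothing blocks venue unlock, so it runs from hour 0 to hour 6.
After venue unlock (finishes hour 6, plus 3-hour gap → hour 9), tent raising can start at hour 9 and finishes at hour 16.
Linen setting waits on tent raising (finishes hour 16), so it starts at hour 16 and finishes at 16 + 7 = hour 23.
Table placement needs all of tent raising (finishes hour 16); venue unlock (finishes hour 6). That puts its earliest start at hour 16; it finishes at 16 + 2 = hour 18.
Floral arrangement cannot start until table placement (finishes hour 18); linen setting (finishes hour 23, plus 3-hour gap → hour 26). The controlling bound is hour 26, so floral arrangement finishes at 26 + 4 = hour 30.

30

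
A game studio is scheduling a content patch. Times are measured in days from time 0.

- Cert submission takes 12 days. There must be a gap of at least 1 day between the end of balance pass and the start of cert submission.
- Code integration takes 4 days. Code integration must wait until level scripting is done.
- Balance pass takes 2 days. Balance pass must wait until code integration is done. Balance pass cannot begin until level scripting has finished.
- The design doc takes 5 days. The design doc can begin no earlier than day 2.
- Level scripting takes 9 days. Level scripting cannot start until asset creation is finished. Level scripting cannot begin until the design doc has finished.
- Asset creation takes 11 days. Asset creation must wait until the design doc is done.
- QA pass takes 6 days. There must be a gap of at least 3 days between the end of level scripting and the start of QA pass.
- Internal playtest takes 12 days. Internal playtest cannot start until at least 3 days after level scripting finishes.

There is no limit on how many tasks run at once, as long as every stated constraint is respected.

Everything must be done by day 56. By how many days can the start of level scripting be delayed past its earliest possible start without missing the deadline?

10

After its own release at day 2, the design doc can start at day 2 and finishes at day 7.
Asset creation waits on the design doc (finishes day 7), so it starts at day 7 and finishes at 7 + 11 = day 18.
Level scripting cannot start until asset creation (finishes day 18); the design doc (finishes day 7). The controlling bound is day 18, so level scripting finishes at 18 + 9 = day 27.

Working backward from the deadline:
Cert submission must finish by day 56; it takes 12 days, so it must start by 56 − 12 = day 44.
Balance pass feeds into cert submission (must start by day 44, minus 1-day gap → day 43); so balance pass must finish by day 43 and therefore start by day 41.
Code integration feeds into balance pass (must start by day 41); so code integration must finish by day 41 and therefore start by day 37.
Nothing follows internal playtest; the deadline of day 56 is its only limit. It must start by 56 − 12 = day 44.
QA pass has no dependents, so it just needs to finish by day 56. Starting by 56 − 6 = day 50 achieves that.
For level scripting: code integration (must start by day 37); internal playtest (must start by day 44, minus 3-day gap → day 41); balance pass (must start by day 41); QA pass (must start by day 50, minus 3-day gap → day 47). The most restrictive is day 37; with a 9-day duration, level scripting must start by day 28.
So level scripting can start as early as day 18 and as late as day 28, giving 28 − 18 = 10 days of slack.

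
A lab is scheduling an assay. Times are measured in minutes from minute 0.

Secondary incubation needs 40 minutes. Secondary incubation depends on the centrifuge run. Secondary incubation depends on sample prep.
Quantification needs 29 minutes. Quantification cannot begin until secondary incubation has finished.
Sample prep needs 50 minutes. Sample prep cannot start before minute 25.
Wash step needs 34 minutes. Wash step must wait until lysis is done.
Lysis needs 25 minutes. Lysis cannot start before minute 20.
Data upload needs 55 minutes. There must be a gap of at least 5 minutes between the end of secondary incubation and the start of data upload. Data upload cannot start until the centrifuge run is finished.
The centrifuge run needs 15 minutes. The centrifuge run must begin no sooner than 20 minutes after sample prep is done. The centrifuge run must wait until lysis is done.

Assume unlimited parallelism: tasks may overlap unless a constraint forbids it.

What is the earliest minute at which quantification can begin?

150

Lysis waits on its own release at minute 20, so it starts at minute 20 and finishes at 20 + 25 = minute 45.
After its own release at minute 25, sample prep can start at minute 25 and finishes at minute 75.
The centrifuge run needs all of sample prep (finishes minute 75, plus 20-minute gap → minute 95); lysis (finishes minute 45). That puts its earliest start at minute 95; it finishes at 95 + 15 = minute 110.
For secondary incubation: the centrifuge run (finishes minute 110); sample prep (finishes minute 75). Taking the maximum gives a start of minute 110, and it finishes at 110 + 40 = minute 150.
Quantification waits on secondary incubation (finishes minute 150), so the earliest it can start is minute 150.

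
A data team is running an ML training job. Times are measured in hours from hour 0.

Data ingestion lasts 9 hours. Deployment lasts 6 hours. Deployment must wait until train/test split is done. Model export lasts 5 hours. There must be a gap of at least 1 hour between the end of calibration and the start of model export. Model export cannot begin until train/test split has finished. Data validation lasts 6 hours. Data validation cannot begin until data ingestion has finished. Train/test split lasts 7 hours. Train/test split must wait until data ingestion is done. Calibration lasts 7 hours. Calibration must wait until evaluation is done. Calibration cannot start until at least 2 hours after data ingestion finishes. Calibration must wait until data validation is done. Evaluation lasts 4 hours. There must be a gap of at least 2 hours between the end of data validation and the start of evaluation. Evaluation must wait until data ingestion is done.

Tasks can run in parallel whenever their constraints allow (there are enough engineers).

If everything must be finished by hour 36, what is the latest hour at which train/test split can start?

23

Model export must finish by hour 36; it takes 5 hours, so it must start by 36 − 5 = hour 31.
Nothing follows deployment; the deadline of hour 36 is its only limit. It must start by 36 − 6 = hour 30.
Train/test split feeds model export (must start by hour 31); deployment (must start by hour 30). Taking the minimum, train/test split must finish by hour 30 and start by 30 − 7 = hour 23.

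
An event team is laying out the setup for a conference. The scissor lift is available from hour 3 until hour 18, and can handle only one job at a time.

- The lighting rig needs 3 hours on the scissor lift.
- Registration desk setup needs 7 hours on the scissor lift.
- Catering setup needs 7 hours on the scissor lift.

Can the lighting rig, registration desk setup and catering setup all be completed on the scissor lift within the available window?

No

The scissor lift window is 18 − 3 = 15 hours.
Running back to back, the jobs need 3 + 7 + 7 = 17 hours on the scissor lift.
Since 17 > 15, they cannot all fit.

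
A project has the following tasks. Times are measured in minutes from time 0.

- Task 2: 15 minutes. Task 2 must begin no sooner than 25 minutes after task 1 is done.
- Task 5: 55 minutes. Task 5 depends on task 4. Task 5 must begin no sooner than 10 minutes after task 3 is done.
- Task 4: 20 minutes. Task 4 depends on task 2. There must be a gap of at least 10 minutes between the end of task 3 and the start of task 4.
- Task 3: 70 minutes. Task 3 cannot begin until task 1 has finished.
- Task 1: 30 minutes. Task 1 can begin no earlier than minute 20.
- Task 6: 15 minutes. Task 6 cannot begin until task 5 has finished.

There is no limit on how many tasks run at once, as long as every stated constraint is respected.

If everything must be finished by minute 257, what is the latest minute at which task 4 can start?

Nothing follows task 6; the deadline of minute 257 is its only limit. It must start by 257 − 15 = minute 242.
Task 5 must finish before task 6 (must start by minute 242). With a 55-minute duration, task 5 must start by 242 − 55 = minute 187.
Since task 5 (must start by minute 187) depends on it, task 4 must finish by minute 187. Backing off its 20-minute duration gives a latest start of minute 167.

167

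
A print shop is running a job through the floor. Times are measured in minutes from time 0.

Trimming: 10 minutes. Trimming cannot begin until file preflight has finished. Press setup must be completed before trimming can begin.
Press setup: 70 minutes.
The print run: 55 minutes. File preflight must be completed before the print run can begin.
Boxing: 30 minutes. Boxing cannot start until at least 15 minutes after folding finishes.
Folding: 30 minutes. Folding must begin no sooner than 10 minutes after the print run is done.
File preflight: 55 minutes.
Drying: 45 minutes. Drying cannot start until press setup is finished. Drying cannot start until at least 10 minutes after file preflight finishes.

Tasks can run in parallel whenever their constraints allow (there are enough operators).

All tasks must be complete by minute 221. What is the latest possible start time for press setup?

Nothing follows drying; the deadline of minute 221 is its only limit. It must start by 221 − 45 = minute 176.
To finish by minute 221, trimming (duration 10) must start no later than minute 211.
Press setup has several dependents: drying (must start by minute 176); trimming (must start by minute 211). The earliest of those limits is minute 176, so press setup must start by 176 − 70 = minute 106.

106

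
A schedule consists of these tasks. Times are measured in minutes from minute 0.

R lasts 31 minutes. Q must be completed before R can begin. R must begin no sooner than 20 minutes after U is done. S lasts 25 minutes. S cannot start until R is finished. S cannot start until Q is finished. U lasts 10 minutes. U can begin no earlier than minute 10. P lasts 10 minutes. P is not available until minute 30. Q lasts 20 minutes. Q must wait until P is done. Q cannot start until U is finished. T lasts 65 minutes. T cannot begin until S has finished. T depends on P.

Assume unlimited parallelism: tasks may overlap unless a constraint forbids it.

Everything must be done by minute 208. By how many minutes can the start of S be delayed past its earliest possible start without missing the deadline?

U waits on its own release at minute 10, so it starts at minute 10 and finishes at 10 + 10 = minute 20.
After its own release at minute 30, P can start at minute 30 and finishes at minute 40.
Q cannot start until P (finishes minute 40); U (finishes minute 20). The controlling bound is minute 40, so Q finishes at 40 + 20 = minute 60.
R has to wait for Q (finishes minute 60); U (finishes minute 20, plus 20-minute gap → minute 40). The latest of these is minute 60, so R runs minute 60 to 60 + 31 = minute 91.
For S: R (finishes minute 91); Q (finishes minute 60). Taking the maximum gives a start of minute 91, and it finishes at 91 + 25 = minute 116.

Working backward from the deadline:
T must finish by minute 208; it takes 65 minutes, so it must start by 208 − 65 = minute 143.
S feeds into T (must start by minute 143); so S must finish by minute 143 and therefore start by minute 118.
So S can start as early as minute 91 and as late as minute 118, giving 118 − 91 = 27 minutes of slack.

27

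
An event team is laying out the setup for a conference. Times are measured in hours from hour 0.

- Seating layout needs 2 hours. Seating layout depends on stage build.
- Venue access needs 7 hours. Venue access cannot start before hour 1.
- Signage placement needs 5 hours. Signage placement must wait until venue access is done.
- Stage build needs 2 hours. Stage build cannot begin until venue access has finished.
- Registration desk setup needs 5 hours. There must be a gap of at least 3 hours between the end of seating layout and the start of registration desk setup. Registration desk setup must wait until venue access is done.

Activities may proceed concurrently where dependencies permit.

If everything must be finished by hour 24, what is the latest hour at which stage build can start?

Registration desk setup must finish by hour 24; it takes 5 hours, so it must start by 24 − 5 = hour 19.
Since registration desk setup (must start by hour 19, minus 3-hour gap → hour 16) depends on it, seating layout must finish by hour 16. Backing off its 2-hour duration gives a latest start of hour 14.
Stage build feeds into seating layout (must start by hour 14); so stage build must finish by hour 14 and therefore start by hour 12.

12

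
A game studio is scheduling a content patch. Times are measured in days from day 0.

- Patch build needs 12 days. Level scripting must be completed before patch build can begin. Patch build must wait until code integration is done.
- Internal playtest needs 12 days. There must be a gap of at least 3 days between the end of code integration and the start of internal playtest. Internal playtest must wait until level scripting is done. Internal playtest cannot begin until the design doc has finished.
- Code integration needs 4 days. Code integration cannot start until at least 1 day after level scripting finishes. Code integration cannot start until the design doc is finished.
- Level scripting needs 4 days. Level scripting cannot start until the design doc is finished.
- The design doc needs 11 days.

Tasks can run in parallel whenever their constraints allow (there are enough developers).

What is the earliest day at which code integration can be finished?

20

Nothing blocks the design doc, so it runs from day 0 to day 11.
Level scripting cannot begin until the design doc (finishes day 11). It runs from day 11 to 11 + 4 = day 15.
For code integration: level scripting (finishes day 15, plus 1-day gap → day 16); the design doc (finishes day 11). Taking the maximum gives a start of day 16, and it finishes at 16 + 4 = day 20.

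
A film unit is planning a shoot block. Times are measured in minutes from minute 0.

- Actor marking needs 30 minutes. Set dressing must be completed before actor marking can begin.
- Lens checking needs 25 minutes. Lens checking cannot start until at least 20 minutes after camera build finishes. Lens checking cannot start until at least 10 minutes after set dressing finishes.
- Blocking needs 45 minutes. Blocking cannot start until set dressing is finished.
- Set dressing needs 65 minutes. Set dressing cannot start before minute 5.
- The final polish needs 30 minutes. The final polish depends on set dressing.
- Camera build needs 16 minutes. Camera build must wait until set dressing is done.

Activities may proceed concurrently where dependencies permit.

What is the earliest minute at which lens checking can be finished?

Set dressing cannot begin until its own release at minute 5. It runs from minute 5 to 5 + 65 = minute 70.
Camera build cannot begin until set dressing (finishes minute 70). It runs from minute 70 to 70 + 16 = minute 86.
Lens checking cannot start until camera build (finishes minute 86, plus 20-minute gap → minute 106); set dressing (finishes minute 70, plus 10-minute gap → minute 80). The controlling bound is minute 106, so lens checking finishes at 106 + 25 = minute 131.

131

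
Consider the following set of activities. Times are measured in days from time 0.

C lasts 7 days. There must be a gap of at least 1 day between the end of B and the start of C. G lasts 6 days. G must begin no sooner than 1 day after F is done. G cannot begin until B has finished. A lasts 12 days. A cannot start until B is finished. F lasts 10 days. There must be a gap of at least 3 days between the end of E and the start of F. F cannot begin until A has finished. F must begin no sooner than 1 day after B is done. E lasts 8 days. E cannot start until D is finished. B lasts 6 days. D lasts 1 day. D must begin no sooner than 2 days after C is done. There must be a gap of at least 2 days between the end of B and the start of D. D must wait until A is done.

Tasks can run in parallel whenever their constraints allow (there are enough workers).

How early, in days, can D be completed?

B can start immediately at day 0; it finishes at day 6.
C waits on B (finishes day 6, plus 1-day gap → day 7), so it starts at day 7 and finishes at 7 + 7 = day 14.
After B (finishes day 6), A can start at day 6 and finishes at day 18.
For D: C (finishes day 14, plus 2-day gap → day 16); B (finishes day 6, plus 2-day gap → day 8); A (finishes day 18). Taking the maximum gives a start of day 18, and it finishes at 18 + 1 = day 19.

19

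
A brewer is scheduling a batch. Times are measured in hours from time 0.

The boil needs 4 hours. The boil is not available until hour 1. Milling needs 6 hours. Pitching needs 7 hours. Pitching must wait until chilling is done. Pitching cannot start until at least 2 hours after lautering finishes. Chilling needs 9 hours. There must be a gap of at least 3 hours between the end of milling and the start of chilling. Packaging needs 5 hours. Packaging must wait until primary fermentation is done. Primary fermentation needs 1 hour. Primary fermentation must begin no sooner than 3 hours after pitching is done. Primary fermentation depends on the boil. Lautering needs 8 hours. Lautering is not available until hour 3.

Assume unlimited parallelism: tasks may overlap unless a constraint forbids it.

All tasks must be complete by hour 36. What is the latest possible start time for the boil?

Packaging has no dependents, so it just needs to finish by hour 36. Starting by 36 − 5 = hour 31 achieves that.
Primary fermentation has to be done before packaging (must start by hour 31). That means finishing by hour 31, i.e. starting by 31 − 1 = hour 30.
The boil has to be done before primary fermentation (must start by hour 30). That means finishing by hour 30, i.e. starting by 30 − 4 = hour 26.

26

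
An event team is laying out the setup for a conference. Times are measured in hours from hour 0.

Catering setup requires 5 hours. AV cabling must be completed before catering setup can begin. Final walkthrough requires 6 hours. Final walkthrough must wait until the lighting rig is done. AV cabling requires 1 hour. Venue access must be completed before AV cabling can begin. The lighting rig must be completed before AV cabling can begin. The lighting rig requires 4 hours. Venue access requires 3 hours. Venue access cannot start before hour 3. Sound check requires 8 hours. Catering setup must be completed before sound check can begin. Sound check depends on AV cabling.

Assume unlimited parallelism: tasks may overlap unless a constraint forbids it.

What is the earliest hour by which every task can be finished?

The lighting rig has no prerequisites, so it starts at hour 0 and finishes at hour 4.
Final walkthrough waits on the lighting rig (finishes hour 4), so it starts at hour 4 and finishes at 4 + 6 = hour 10.
Venue access waits on its own release at hour 3, so it starts at hour 3 and finishes at 3 + 3 = hour 6.
AV cabling needs all of venue access (finishes hour 6); the lighting rig (finishes hour 4). That puts its earliest start at hour 6; it finishes at 6 + 1 = hour 7.
Catering setup cannot begin until AV cabling (finishes hour 7). It runs from hour 7 to 7 + 5 = hour 12.
Sound check needs all of catering setup (finishes hour 12); AV cabling (finishes hour 7). That puts its earliest start at hour 12; it finishes at 12 + 8 = hour 20.
All tasks are finished once the last one completes. Finish times: Venue access at 6, The lighting rig at 4, AV cabling at 7, Catering setup at 12, Sound check at 20, Final walkthrough at 10. The latest is hour 20.

20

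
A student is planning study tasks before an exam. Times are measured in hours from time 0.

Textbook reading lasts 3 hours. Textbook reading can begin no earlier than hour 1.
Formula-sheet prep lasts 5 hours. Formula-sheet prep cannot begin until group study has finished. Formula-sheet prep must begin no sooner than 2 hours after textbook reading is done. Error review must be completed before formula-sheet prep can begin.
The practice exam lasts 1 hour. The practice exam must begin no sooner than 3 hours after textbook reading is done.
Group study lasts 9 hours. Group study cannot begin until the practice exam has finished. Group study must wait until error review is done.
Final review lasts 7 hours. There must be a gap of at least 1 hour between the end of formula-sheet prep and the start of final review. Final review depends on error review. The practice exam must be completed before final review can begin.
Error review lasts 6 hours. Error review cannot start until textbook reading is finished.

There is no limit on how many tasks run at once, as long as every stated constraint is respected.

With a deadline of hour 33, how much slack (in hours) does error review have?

Textbook reading cannot begin until its own release at hour 1. It runs from hour 1 to 1 + 3 = hour 4.
Error review waits on textbook reading (finishes hour 4), so it starts at hour 4 and finishes at 4 + 6 = hour 10.

Working backward from the deadline:
Final review has no dependents, so it just needs to finish by hour 33. Starting by 33 − 7 = hour 26 achieves that.
Formula-sheet prep feeds into final review (must start by hour 26, minus 1-hour gap → hour 25); so formula-sheet prep must finish by hour 25 and therefore start by hour 20.
Since formula-sheet prep (must start by hour 20) depends on it, group study must finish by hour 20. Backing off its 9-hour duration gives a latest start of hour 11.
Error review has several dependents: group study (must start by hour 11); formula-sheet prep (must start by hour 20); final review (must start by hour 26). The earliest of those limits is hour 11, so error review must start by 11 − 6 = hour 5.
So error review can start as early as hour 4 and as late as hour 5, giving 5 − 4 = 1 hour of slack.

1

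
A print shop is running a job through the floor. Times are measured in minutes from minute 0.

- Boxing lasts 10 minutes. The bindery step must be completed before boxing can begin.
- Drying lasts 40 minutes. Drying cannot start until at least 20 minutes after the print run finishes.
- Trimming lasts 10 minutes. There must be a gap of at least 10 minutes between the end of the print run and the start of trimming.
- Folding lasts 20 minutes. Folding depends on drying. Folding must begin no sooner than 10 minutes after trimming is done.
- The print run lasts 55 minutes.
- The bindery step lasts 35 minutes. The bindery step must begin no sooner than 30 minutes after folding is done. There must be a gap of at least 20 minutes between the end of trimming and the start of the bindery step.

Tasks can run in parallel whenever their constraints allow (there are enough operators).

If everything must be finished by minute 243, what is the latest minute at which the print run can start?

To finish by minute 243, boxing (duration 10) must start no later than minute 233.
The bindery step has to be done before boxing (must start by minute 233). That means finishing by minute 233, i.e. starting by 233 − 35 = minute 198.
Folding must finish before the bindery step (must start by minute 198, minus 30-minute gap → minute 168). With a 20-minute duration, folding must start by 168 − 20 = minute 148.
Since folding (must start by minute 148) depends on it, drying must finish by minute 148. Backing off its 40-minute duration gives a latest start of minute 108.
Trimming feeds folding (must start by minute 148, minus 10-minute gap → minute 138); the bindery step (must start by minute 198, minus 20-minute gap → minute 178). Taking the minimum, trimming must finish by minute 138 and start by 138 − 10 = minute 128.
The print run feeds drying (must start by minute 108, minus 20-minute gap → minute 88); trimming (must start by minute 128, minus 10-minute gap → minute 118). Taking the minimum, the print run must finish by minute 88 and start by 88 − 55 = minute 33.

33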